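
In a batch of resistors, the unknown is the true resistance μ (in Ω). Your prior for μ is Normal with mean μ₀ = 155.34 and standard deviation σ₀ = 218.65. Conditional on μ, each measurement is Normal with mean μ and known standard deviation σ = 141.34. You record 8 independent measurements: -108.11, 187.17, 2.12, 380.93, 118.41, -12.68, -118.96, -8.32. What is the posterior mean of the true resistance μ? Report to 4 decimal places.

60.0474

For Normal data with known variance σ², a Normal(μ₀, σ₀²) prior on μ is conjugate. Posterior precision = 1/σ₀² + n/σ²; posterior mean is the precision-weighted average of μ₀ and x̄.
Σxᵢ = (-108.11) + 187.17 + 2.12 + 380.93 + 118.41 + (-12.68) + (-118.96) + (-8.32) = 440.56, so n·x̄ = 440.56.
σ₀² = 218.65² = 47807.8225, σ² = 141.34² = 19976.9956; σ² + n·σ₀² = 19976.9956 + 8·47807.8225 = 402439.5756.
Posterior mean = (μ₀/σ₀² + n·x̄/σ²)/(1/σ₀² + n/σ²) = (σ²·μ₀ + σ₀²·n·x̄)/(σ² + n·σ₀²) = (19976.9956·155.34 + 47807.8225·440.56)/402439.5756 = 24165440.777104/402439.5756 = 60.0474.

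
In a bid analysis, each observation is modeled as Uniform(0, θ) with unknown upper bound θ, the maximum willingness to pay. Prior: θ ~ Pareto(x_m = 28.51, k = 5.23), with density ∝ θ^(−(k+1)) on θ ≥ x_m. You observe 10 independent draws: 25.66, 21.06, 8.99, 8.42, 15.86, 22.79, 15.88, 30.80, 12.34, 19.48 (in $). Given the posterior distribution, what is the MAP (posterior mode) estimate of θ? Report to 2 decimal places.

A Pareto(scale x_m, shape k) prior on the upper bound θ of Uniform(0, θ) is conjugate: posterior is Pareto(max(x_m, max xᵢ), k + n).
Sample maximum = 30.80; prior scale x_m = 28.51 → posterior scale = max = 30.80.
Posterior shape = 5.23 + 10 = 15.23.
The Pareto density is decreasing on [x_m, ∞), so the mode is x_m = 30.80.

30.80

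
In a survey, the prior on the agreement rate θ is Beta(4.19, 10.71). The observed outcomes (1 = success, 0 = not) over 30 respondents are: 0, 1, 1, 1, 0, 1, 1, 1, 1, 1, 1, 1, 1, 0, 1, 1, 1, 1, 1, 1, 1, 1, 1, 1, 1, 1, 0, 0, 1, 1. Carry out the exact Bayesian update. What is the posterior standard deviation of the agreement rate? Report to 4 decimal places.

0.0704

The Beta prior is conjugate to a Binomial/Bernoulli likelihood; the update adds successes to α and failures to β.
Posterior: Beta(α+k, β+n−k) = Beta(4.19+25, 10.71+5) = Beta(29.19, 15.71).
Var = αβ/((α+β)²(α+β+1)) = 29.19·15.71/(44.90²·45.90) = 0.00495570; SD = √0.00495570 = 0.0704.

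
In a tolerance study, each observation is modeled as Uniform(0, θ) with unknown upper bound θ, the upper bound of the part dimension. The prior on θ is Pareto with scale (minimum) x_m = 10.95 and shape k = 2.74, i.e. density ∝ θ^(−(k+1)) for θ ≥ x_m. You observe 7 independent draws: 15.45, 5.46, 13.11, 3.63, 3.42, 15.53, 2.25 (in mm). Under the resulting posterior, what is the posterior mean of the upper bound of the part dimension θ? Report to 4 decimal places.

17.3069

A Pareto(scale x_m, shape k) prior on the upper bound θ of Uniform(0, θ) is conjugate: posterior is Pareto(max(x_m, max xᵢ), k + n).
Sample maximum = 15.53; prior scale x_m = 10.95 → posterior scale = max = 15.53.
Posterior shape = 2.74 + 7 = 9.74.
E[θ|data] = k·x_m/(k−1) = 9.74·15.53/8.74 = 17.3069.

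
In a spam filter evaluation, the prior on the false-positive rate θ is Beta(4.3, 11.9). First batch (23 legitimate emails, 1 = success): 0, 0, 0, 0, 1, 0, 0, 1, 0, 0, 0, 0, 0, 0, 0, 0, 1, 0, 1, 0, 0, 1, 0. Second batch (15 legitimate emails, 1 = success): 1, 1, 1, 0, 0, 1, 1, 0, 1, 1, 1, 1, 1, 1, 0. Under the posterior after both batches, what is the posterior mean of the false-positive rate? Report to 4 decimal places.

0.3745

The Beta prior is conjugate to a Binomial/Bernoulli likelihood; the update adds successes to α and failures to β.
After batch 1: Beta(4.3+5, 11.9+18) = Beta(9.3, 29.9).
After batch 2: Beta(9.3+11, 29.9+4) = Beta(20.3, 33.9).
Posterior mean = α/(α+β) = 20.3/54.2 = 0.3745.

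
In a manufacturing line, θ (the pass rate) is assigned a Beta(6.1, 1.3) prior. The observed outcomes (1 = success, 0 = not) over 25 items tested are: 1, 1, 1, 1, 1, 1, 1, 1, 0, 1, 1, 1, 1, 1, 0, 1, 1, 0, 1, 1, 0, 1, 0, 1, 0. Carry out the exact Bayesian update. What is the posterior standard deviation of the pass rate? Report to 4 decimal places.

The Beta prior is conjugate to a Binomial/Bernoulli likelihood; the update adds successes to α and failures to β.
Posterior: Beta(α+k, β+n−k) = Beta(6.1+19, 1.3+6) = Beta(25.1, 7.3).
Var = αβ/((α+β)²(α+β+1)) = 25.1·7.3/(32.4²·33.4) = 0.00522589; SD = √0.00522589 = 0.0723.

0.0723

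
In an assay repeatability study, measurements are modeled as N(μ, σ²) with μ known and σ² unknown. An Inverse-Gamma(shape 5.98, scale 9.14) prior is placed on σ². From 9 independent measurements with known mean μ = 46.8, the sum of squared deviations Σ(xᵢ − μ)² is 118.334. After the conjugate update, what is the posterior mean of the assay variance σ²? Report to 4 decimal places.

With known mean μ and an Inverse-Gamma(α, β) prior on σ², the Normal likelihood is conjugate: posterior is Inv-Gamma(α + n/2, β + Σ(xᵢ−μ)²/2).
Posterior: Inv-Gamma(5.98 + 9/2, 9.14 + 118.334/2) = Inv-Gamma(10.48, 68.3070).
E[σ²|data] = β/(α−1) = 68.3070/9.48 = 7.2054.

7.2054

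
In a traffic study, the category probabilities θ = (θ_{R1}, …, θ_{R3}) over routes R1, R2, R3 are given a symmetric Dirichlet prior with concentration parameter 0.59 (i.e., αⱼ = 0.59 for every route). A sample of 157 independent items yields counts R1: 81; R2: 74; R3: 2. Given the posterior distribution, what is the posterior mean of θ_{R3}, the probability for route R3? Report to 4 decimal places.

0.0163

The Dirichlet prior is conjugate to the Multinomial likelihood: each posterior αⱼ = prior αⱼ + observed count nⱼ.
Posterior concentration: (81.59, 74.59, 2.59), total = 158.77.
E[θ_{R3}|data] = α_{R3}/Σα = 2.59/158.77 = 0.0163.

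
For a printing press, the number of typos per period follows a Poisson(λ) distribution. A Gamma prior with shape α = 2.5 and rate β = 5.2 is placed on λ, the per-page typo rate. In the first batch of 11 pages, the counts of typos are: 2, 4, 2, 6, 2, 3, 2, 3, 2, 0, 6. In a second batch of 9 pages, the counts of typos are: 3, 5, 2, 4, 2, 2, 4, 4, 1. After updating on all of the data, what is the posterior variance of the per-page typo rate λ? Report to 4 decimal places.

With a Gamma(shape α, rate β) prior, the Poisson likelihood is conjugate: the posterior is Gamma(α + ΣXᵢ, β + n).
Batch 1: sum of counts S = 32 over n = 11 pages.
After batch 1: Gamma(α+S, β+n) = Gamma(2.5+32, 5.2+11) = Gamma(34.5, 16.2).
Batch 2: sum of counts S = 27 over n = 9 pages.
After batch 2: Gamma(α+S, β+n) = Gamma(34.5+27, 16.2+9) = Gamma(61.5, 25.2).
Var = α/β² = 61.5/25.2² = 0.0968.

0.0968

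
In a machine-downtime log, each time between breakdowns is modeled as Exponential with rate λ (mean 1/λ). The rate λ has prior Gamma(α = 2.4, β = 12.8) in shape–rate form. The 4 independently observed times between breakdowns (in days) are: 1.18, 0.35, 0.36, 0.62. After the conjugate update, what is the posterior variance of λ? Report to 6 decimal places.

With a Gamma(shape α, rate β) prior on the exponential rate λ, the posterior after n observations with total T = Σxᵢ is Gamma(α+n, β+T).
Sum of observations T = 2.51 days; n = 4.
Posterior: Gamma(2.4+4, 12.8+2.51) = Gamma(6.4, 15.31).
Var = α/β² = 0.027304.

0.027304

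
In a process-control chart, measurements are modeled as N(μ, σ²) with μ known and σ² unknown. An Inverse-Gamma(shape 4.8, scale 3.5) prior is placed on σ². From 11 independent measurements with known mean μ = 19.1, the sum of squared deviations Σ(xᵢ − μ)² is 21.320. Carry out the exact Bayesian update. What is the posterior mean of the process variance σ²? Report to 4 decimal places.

1.5226

With known mean μ and an Inverse-Gamma(α, β) prior on σ², the Normal likelihood is conjugate: posterior is Inv-Gamma(α + n/2, β + Σ(xᵢ−μ)²/2).
Posterior: Inv-Gamma(4.8 + 11/2, 3.5 + 21.320/2) = Inv-Gamma(10.30, 14.1600).
E[σ²|data] = β/(α−1) = 14.1600/9.30 = 1.5226.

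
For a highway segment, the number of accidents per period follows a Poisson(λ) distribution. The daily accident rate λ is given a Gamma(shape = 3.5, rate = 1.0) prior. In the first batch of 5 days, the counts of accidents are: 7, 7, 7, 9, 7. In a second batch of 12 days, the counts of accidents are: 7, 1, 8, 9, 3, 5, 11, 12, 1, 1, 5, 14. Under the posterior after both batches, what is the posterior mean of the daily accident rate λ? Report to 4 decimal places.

6.5278

With a Gamma(shape α, rate β) prior, the Poisson likelihood is conjugate: the posterior is Gamma(α + ΣXᵢ, β + n).
Batch 1: sum of counts S = 37 over n = 5 days.
After batch 1: Gamma(α+S, β+n) = Gamma(3.5+37, 1.0+5) = Gamma(40.5, 6.0).
Batch 2: sum of counts S = 77 over n = 12 days.
After batch 2: Gamma(α+S, β+n) = Gamma(40.5+77, 6.0+12) = Gamma(117.5, 18.0).
Posterior mean = α/β = 117.5/18.0 = 6.5278.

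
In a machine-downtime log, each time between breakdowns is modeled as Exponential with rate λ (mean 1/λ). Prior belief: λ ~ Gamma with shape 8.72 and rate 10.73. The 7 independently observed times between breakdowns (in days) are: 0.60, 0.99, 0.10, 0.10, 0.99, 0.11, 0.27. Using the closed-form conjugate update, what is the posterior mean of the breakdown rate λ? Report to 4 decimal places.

With a Gamma(shape α, rate β) prior on the exponential rate λ, the posterior after n observations with total T = Σxᵢ is Gamma(α+n, β+T).
Sum of observations T = 3.16 days; n = 7.
Posterior: Gamma(8.72+7, 10.73+3.16) = Gamma(15.72, 13.89).
Posterior mean of λ = α/β = 15.72/13.89 = 1.1317.

1.1317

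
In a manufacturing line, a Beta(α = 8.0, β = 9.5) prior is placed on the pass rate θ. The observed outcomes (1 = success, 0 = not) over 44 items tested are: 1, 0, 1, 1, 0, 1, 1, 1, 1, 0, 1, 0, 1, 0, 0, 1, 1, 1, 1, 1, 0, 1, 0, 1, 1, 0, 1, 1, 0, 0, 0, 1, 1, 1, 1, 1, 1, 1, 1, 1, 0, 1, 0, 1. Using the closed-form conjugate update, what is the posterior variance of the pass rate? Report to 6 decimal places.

The Beta prior is conjugate to a Binomial/Bernoulli likelihood; the update adds successes to α and failures to β.
Posterior: Beta(α+k, β+n−k) = Beta(8.0+30, 9.5+14) = Beta(38.0, 23.5).
Var = αβ/((α+β)²(α+β+1)) = 38.0·23.5/(61.5²·62.5) = 0.003778.

0.003778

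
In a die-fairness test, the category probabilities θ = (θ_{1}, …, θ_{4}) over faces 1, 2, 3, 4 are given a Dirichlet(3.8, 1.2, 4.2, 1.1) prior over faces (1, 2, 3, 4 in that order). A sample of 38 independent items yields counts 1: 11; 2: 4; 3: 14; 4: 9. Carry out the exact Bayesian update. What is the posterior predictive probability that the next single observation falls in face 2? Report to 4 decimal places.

The Dirichlet prior is conjugate to the Multinomial likelihood: each posterior αⱼ = prior αⱼ + observed count nⱼ.
Posterior concentration: (14.8, 5.2, 18.2, 10.1), total = 48.3.
P(next = 2 | data) = α_{2}/Σα = 0.1077.

0.1077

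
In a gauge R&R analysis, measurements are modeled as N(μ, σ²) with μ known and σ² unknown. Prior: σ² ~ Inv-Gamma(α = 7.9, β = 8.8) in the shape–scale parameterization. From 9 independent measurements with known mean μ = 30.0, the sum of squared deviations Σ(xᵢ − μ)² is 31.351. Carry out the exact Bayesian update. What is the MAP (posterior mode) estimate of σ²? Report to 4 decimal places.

1.8265

With known mean μ and an Inverse-Gamma(α, β) prior on σ², the Normal likelihood is conjugate: posterior is Inv-Gamma(α + n/2, β + Σ(xᵢ−μ)²/2).
Posterior: Inv-Gamma(7.9 + 9/2, 8.8 + 31.351/2) = Inv-Gamma(12.40, 24.4755).
Mode = β/(α+1) = 24.4755/13.40 = 1.8265.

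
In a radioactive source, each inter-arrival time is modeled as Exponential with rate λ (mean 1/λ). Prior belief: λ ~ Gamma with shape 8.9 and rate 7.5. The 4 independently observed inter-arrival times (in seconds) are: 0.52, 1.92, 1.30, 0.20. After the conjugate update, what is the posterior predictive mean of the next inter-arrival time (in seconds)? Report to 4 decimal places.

With a Gamma(shape α, rate β) prior on the exponential rate λ, the posterior after n observations with total T = Σxᵢ is Gamma(α+n, β+T).
Sum of observations T = 3.94 seconds; n = 4.
Posterior: Gamma(8.9+4, 7.5+3.94) = Gamma(12.9, 11.44).
The predictive distribution for the next observation is Lomax; its mean is β/(α−1) = 11.44/11.9 = 0.9613.

0.9613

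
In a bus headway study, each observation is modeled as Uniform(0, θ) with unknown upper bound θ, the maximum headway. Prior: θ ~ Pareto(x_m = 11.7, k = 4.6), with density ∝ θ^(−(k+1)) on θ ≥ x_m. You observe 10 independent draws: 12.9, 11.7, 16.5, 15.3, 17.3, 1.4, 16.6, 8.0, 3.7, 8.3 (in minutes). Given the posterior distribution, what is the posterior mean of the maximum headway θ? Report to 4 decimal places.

18.5721

A Pareto(scale x_m, shape k) prior on the upper bound θ of Uniform(0, θ) is conjugate: posterior is Pareto(max(x_m, max xᵢ), k + n).
Sample maximum = 17.3; prior scale x_m = 11.7 → posterior scale = max = 17.3.
Posterior shape = 4.6 + 10 = 14.6.
E[θ|data] = k·x_m/(k−1) = 14.6·17.3/13.6 = 18.5721.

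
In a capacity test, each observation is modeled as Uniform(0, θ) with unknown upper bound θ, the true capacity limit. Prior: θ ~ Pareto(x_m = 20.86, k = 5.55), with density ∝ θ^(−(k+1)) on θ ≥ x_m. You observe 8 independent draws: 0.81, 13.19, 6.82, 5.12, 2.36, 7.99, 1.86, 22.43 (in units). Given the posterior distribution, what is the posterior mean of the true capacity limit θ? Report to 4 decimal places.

24.2173

A Pareto(scale x_m, shape k) prior on the upper bound θ of Uniform(0, θ) is conjugate: posterior is Pareto(max(x_m, max xᵢ), k + n).
Sample maximum = 22.43; prior scale x_m = 20.86 → posterior scale = max = 22.43.
Posterior shape = 5.55 + 8 = 13.55.
E[θ|data] = k·x_m/(k−1) = 13.55·22.43/12.55 = 24.2173.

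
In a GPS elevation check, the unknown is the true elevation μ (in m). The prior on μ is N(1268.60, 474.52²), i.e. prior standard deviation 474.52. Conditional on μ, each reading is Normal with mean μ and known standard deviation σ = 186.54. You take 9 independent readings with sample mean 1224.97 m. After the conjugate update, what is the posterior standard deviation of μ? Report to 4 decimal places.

61.6529

For Normal data with known variance σ², a Normal(μ₀, σ₀²) prior on μ is conjugate. Posterior precision = 1/σ₀² + n/σ²; posterior mean is the precision-weighted average of μ₀ and x̄.
σ₀² = 474.52² = 225169.2304, σ² = 186.54² = 34797.1716; σ² + n·σ₀² = 34797.1716 + 9·225169.2304 = 2061320.2452.
Posterior precision = 1/σ₀² + n/σ² = 1/225169.2304 + 9/34797.1716 = (σ² + n·σ₀²)/(σ₀²σ²) = 2061320.2452/(225169.2304·34797.1716); posterior variance σₙ² = σ₀²σ²/(σ² + n·σ₀²) = 225169.2304·34797.1716/2061320.2452 = 3801.084459.
Posterior SD = √σₙ² = √(225169.2304·34797.1716/2061320.2452) = 61.6529.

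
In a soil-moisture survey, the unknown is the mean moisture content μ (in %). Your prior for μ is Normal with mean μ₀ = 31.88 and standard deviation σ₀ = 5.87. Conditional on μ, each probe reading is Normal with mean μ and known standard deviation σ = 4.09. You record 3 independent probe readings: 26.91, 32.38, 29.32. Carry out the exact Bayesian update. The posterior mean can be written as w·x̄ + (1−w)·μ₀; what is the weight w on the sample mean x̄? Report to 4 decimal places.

For Normal data with known variance σ², a Normal(μ₀, σ₀²) prior on μ is conjugate. Posterior precision = 1/σ₀² + n/σ²; posterior mean is the precision-weighted average of μ₀ and x̄.
σ₀² = 5.87² = 34.4569, σ² = 4.09² = 16.7281. Prior precision 1/σ₀² = 1/34.4569; data precision n/σ² = 3/16.7281.
w = (n/σ²)/(1/σ₀² + n/σ²) = n·σ₀²/(σ² + n·σ₀²) = 3·34.4569/(16.7281 + 3·34.4569) = 103.3707/120.0988 = 0.8607.

0.8607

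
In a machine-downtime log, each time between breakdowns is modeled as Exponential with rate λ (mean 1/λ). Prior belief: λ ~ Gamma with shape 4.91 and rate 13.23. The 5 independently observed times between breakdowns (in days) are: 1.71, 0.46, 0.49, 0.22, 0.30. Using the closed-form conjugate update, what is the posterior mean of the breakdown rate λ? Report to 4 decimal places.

0.6039

With a Gamma(shape α, rate β) prior on the exponential rate λ, the posterior after n observations with total T = Σxᵢ is Gamma(α+n, β+T).
Sum of observations T = 3.18 days; n = 5.
Posterior: Gamma(4.91+5, 13.23+3.18) = Gamma(9.91, 16.41).
Posterior mean of λ = α/β = 9.91/16.41 = 0.6039.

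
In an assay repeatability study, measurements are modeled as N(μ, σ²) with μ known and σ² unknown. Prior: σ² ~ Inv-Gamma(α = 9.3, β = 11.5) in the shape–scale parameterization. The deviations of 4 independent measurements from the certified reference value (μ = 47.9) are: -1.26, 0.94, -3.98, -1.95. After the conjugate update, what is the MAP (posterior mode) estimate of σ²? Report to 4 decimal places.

1.8339

With known mean μ and an Inverse-Gamma(α, β) prior on σ², the Normal likelihood is conjugate: posterior is Inv-Gamma(α + n/2, β + Σ(xᵢ−μ)²/2).
Σ(xᵢ−μ)² = (-1.26)² + (0.94)² + (-3.98)² + (-1.95)² = 22.1141.
Posterior: Inv-Gamma(9.3 + 4/2, 11.5 + 22.1141/2) = Inv-Gamma(11.30, 22.55705).
Mode = β/(α+1) = 22.55705/12.30 = 1.8339.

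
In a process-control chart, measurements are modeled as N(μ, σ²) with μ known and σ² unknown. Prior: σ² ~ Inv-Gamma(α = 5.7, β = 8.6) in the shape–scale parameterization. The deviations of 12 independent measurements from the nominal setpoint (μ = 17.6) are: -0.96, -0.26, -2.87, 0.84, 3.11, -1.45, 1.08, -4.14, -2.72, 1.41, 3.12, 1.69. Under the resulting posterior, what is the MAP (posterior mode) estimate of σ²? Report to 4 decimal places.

With known mean μ and an Inverse-Gamma(α, β) prior on σ², the Normal likelihood is conjugate: posterior is Inv-Gamma(α + n/2, β + Σ(xᵢ−μ)²/2).
Σ(xᵢ−μ)² = (-0.96)² + (-0.26)² + (-2.87)² + (0.84)² + (3.11)² + (-1.45)² + (1.08)² + (-4.14)² + (-2.72)² + (1.41)² + (3.12)² + (1.69)² = 61.9893.
Posterior: Inv-Gamma(5.7 + 12/2, 8.6 + 61.9893/2) = Inv-Gamma(11.70, 39.59465).
Mode = β/(α+1) = 39.59465/12.70 = 3.1177.

3.1177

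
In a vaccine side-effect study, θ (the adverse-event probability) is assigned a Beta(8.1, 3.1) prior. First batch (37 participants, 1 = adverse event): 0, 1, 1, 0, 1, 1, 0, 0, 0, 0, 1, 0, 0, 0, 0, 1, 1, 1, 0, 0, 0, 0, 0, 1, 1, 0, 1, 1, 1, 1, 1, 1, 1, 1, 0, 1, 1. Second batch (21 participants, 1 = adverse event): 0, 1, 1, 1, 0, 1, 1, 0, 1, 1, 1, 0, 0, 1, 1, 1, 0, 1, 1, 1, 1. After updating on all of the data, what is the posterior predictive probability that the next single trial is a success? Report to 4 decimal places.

The Beta prior is conjugate to a Binomial/Bernoulli likelihood; the update adds successes to α and failures to β.
After batch 1: Beta(8.1+20, 3.1+17) = Beta(28.1, 20.1).
After batch 2: Beta(28.1+15, 20.1+6) = Beta(43.1, 26.1).
For a single future Bernoulli trial, P(success | data) = α/(α+β) = 0.6228.

0.6228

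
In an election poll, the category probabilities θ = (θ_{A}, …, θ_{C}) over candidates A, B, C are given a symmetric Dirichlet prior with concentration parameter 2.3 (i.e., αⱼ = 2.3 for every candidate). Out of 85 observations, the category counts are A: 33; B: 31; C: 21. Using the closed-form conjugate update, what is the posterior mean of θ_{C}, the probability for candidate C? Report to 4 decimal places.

The Dirichlet prior is conjugate to the Multinomial likelihood: each posterior αⱼ = prior αⱼ + observed count nⱼ.
Posterior concentration: (35.3, 33.3, 23.3), total = 91.9.
E[θ_{C}|data] = α_{C}/Σα = 23.3/91.9 = 0.2535.

0.2535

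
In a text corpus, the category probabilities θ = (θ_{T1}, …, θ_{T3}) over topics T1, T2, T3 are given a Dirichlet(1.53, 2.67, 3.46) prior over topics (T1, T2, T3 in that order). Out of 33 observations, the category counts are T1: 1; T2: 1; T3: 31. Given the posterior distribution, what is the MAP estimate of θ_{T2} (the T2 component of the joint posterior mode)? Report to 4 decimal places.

The Dirichlet prior is conjugate to the Multinomial likelihood: each posterior αⱼ = prior αⱼ + observed count nⱼ.
Posterior concentration: (2.53, 3.67, 34.46), total = 40.66.
Joint mode component: (α_{T2}−1)/(Σα−K) = 2.67/37.66 = 0.0709.

0.0709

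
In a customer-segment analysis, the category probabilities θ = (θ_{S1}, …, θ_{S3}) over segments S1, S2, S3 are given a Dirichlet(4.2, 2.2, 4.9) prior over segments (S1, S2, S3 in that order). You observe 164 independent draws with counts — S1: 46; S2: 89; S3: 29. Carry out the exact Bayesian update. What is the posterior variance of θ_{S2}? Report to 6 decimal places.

0.001416

The Dirichlet prior is conjugate to the Multinomial likelihood: each posterior αⱼ = prior αⱼ + observed count nⱼ.
Posterior concentration: (50.2, 91.2, 33.9), total = 175.3.
Var[θ_j] = α_j(Σα−α_j)/((Σα)²(Σα+1)) = 91.2·84.1/(175.3²·176.3) = 0.001416.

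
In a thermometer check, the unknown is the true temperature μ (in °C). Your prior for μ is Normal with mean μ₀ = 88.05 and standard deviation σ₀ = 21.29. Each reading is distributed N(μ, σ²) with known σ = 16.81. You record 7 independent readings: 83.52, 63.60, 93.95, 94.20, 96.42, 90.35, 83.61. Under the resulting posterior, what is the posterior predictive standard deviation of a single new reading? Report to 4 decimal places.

17.8786

For Normal data with known variance σ², a Normal(μ₀, σ₀²) prior on μ is conjugate. Posterior precision = 1/σ₀² + n/σ²; posterior mean is the precision-weighted average of μ₀ and x̄.
σ₀² = 21.29² = 453.2641, σ² = 16.81² = 282.5761; σ² + n·σ₀² = 282.5761 + 7·453.2641 = 3455.4248.
Posterior precision = 1/σ₀² + n/σ² = 1/453.2641 + 7/282.5761 = (σ² + n·σ₀²)/(σ₀²σ²) = 3455.4248/(453.2641·282.5761); posterior variance σₙ² = σ₀²σ²/(σ² + n·σ₀²) = 453.2641·282.5761/3455.4248 = 37.066818.
Predictive variance for one new observation = σₙ² + σ² = 453.2641·282.5761/3455.4248 + 282.5761 = σ²·(σ₀² + 3455.4248)/3455.4248 = 282.5761·3908.6889/3455.4248 = 319.642918; SD = √(282.5761·3908.6889/3455.4248) = 17.8786.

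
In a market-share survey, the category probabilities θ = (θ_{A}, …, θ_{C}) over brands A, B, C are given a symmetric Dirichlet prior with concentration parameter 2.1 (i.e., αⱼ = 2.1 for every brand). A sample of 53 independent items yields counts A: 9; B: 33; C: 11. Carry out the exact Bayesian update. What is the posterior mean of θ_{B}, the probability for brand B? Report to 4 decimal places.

0.5919

The Dirichlet prior is conjugate to the Multinomial likelihood: each posterior αⱼ = prior αⱼ + observed count nⱼ.
Posterior concentration: (11.1, 35.1, 13.1), total = 59.3.
E[θ_{B}|data] = α_{B}/Σα = 35.1/59.3 = 0.5919.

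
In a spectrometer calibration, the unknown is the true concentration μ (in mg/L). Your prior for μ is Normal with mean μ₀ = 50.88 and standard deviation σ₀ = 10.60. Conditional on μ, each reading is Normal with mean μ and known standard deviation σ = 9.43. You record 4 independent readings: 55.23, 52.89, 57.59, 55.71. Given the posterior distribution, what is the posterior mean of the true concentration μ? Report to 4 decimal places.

54.6158

For Normal data with known variance σ², a Normal(μ₀, σ₀²) prior on μ is conjugate. Posterior precision = 1/σ₀² + n/σ²; posterior mean is the precision-weighted average of μ₀ and x̄.
Σxᵢ = 55.23 + 52.89 + 57.59 + 55.71 = 221.42, so n·x̄ = 221.42.
σ₀² = 10.60² = 112.36, σ² = 9.43² = 88.9249; σ² + n·σ₀² = 88.9249 + 4·112.36 = 538.3649.
Posterior mean = (μ₀/σ₀² + n·x̄/σ²)/(1/σ₀² + n/σ²) = (σ²·μ₀ + σ₀²·n·x̄)/(σ² + n·σ₀²) = (88.9249·50.88 + 112.36·221.42)/538.3649 = 29403.250112/538.3649 = 54.6158.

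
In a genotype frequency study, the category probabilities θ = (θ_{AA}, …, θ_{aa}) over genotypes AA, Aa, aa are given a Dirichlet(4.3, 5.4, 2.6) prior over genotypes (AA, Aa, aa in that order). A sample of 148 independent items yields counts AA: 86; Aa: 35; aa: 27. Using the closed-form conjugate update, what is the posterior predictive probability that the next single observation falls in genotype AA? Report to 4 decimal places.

0.5633

The Dirichlet prior is conjugate to the Multinomial likelihood: each posterior αⱼ = prior αⱼ + observed count nⱼ.
Posterior concentration: (90.3, 40.4, 29.6), total = 160.3.
P(next = AA | data) = α_{AA}/Σα = 0.5633.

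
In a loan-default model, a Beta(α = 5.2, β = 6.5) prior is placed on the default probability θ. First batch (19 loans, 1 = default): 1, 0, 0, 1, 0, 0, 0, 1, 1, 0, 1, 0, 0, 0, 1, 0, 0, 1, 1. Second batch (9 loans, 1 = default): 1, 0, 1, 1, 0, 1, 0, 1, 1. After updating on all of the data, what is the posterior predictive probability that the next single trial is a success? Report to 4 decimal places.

The Beta prior is conjugate to a Binomial/Bernoulli likelihood; the update adds successes to α and failures to β.
After batch 1: Beta(5.2+8, 6.5+11) = Beta(13.2, 17.5).
After batch 2: Beta(13.2+6, 17.5+3) = Beta(19.2, 20.5).
For a single future Bernoulli trial, P(success | data) = α/(α+β) = 0.4836.

0.4836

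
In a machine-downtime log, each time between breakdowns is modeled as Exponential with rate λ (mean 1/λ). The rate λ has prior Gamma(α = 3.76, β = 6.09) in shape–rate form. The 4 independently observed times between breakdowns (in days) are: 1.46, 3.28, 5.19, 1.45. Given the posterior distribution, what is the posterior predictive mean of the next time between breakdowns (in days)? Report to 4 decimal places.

With a Gamma(shape α, rate β) prior on the exponential rate λ, the posterior after n observations with total T = Σxᵢ is Gamma(α+n, β+T).
Sum of observations T = 11.38 days; n = 4.
Posterior: Gamma(3.76+4, 6.09+11.38) = Gamma(7.76, 17.47).
The predictive distribution for the next observation is Lomax; its mean is β/(α−1) = 17.47/6.76 = 2.5843.

2.5843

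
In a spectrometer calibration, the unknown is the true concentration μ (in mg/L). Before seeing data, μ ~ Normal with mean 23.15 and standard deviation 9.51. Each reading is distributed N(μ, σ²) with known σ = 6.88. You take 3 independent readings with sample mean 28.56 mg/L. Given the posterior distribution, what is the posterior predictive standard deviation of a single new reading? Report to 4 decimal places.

7.7954

For Normal data with known variance σ², a Normal(μ₀, σ₀²) prior on μ is conjugate. Posterior precision = 1/σ₀² + n/σ²; posterior mean is the precision-weighted average of μ₀ and x̄.
σ₀² = 9.51² = 90.4401, σ² = 6.88² = 47.3344; σ² + n·σ₀² = 47.3344 + 3·90.4401 = 318.6547.
Posterior precision = 1/σ₀² + n/σ² = 1/90.4401 + 3/47.3344 = (σ² + n·σ₀²)/(σ₀²σ²) = 318.6547/(90.4401·47.3344); posterior variance σₙ² = σ₀²σ²/(σ² + n·σ₀²) = 90.4401·47.3344/318.6547 = 13.434379.
Predictive variance for one new observation = σₙ² + σ² = 90.4401·47.3344/318.6547 + 47.3344 = σ²·(σ₀² + 318.6547)/318.6547 = 47.3344·409.0948/318.6547 = 60.768779; SD = √(47.3344·409.0948/318.6547) = 7.7954.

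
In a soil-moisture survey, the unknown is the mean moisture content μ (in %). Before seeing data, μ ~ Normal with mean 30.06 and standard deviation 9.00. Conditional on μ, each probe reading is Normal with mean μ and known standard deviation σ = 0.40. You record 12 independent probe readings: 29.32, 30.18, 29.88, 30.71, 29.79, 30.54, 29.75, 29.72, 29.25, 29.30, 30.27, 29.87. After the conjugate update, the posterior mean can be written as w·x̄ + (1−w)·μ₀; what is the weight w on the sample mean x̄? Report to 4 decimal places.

0.9998

For Normal data with known variance σ², a Normal(μ₀, σ₀²) prior on μ is conjugate. Posterior precision = 1/σ₀² + n/σ²; posterior mean is the precision-weighted average of μ₀ and x̄.
σ₀² = 9.00² = 81, σ² = 0.40² = 0.16. Prior precision 1/σ₀² = 1/81; data precision n/σ² = 12/0.16.
w = (n/σ²)/(1/σ₀² + n/σ²) = n·σ₀²/(σ² + n·σ₀²) = 12·81/(0.16 + 12·81) = 972/972.16 = 0.9998.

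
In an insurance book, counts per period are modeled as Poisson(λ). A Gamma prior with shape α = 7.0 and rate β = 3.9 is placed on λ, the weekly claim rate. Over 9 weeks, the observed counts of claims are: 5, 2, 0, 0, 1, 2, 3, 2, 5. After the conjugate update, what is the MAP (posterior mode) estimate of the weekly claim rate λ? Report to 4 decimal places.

With a Gamma(shape α, rate β) prior, the Poisson likelihood is conjugate: the posterior is Gamma(α + ΣXᵢ, β + n).
Sum of counts S = 20 over n = 9 weeks.
Posterior: Gamma(α+S, β+n) = Gamma(7.0+20, 3.9+9) = Gamma(27.0, 12.9).
Mode of Gamma(α,β) for α≥1 is (α−1)/β = 26.0/12.9 = 2.0155.

2.0155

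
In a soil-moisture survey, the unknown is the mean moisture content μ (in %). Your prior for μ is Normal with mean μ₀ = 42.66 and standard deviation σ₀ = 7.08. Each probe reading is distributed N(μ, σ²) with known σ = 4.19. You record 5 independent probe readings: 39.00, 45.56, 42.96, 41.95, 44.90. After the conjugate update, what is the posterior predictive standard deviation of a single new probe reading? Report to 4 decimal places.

4.5648

For Normal data with known variance σ², a Normal(μ₀, σ₀²) prior on μ is conjugate. Posterior precision = 1/σ₀² + n/σ²; posterior mean is the precision-weighted average of μ₀ and x̄.
σ₀² = 7.08² = 50.1264, σ² = 4.19² = 17.5561; σ² + n·σ₀² = 17.5561 + 5·50.1264 = 268.1881.
Posterior precision = 1/σ₀² + n/σ² = 1/50.1264 + 5/17.5561 = (σ² + n·σ₀²)/(σ₀²σ²) = 268.1881/(50.1264·17.5561); posterior variance σₙ² = σ₀²σ²/(σ² + n·σ₀²) = 50.1264·17.5561/268.1881 = 3.281369.
Predictive variance for one new observation = σₙ² + σ² = 50.1264·17.5561/268.1881 + 17.5561 = σ²·(σ₀² + 268.1881)/268.1881 = 17.5561·318.3145/268.1881 = 20.837469; SD = √(17.5561·318.3145/268.1881) = 4.5648.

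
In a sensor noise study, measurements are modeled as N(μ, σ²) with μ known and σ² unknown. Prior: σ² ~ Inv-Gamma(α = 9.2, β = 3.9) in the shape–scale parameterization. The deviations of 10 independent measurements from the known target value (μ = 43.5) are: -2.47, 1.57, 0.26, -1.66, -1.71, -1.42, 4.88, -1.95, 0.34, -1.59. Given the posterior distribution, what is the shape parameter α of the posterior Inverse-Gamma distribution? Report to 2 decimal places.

With known mean μ and an Inverse-Gamma(α, β) prior on σ², the Normal likelihood is conjugate: posterior is Inv-Gamma(α + n/2, β + Σ(xᵢ−μ)²/2).
Σ(xᵢ−μ)² = (-2.47)² + (1.57)² + (0.26)² + (-1.66)² + (-1.71)² + (-1.42)² + (4.88)² + (-1.95)² + (0.34)² + (-1.59)² = 46.5901.
Posterior: Inv-Gamma(9.2 + 10/2, 3.9 + 46.5901/2) = Inv-Gamma(14.20, 27.19505).
Posterior α = 14.20.

14.20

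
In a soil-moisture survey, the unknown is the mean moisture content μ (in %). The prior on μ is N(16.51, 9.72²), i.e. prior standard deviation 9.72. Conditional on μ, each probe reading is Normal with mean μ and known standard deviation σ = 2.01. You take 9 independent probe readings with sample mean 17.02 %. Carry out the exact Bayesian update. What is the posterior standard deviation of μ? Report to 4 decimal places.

0.6684

For Normal data with known variance σ², a Normal(μ₀, σ₀²) prior on μ is conjugate. Posterior precision = 1/σ₀² + n/σ²; posterior mean is the precision-weighted average of μ₀ and x̄.
σ₀² = 9.72² = 94.4784, σ² = 2.01² = 4.0401; σ² + n·σ₀² = 4.0401 + 9·94.4784 = 854.3457.
Posterior precision = 1/σ₀² + n/σ² = 1/94.4784 + 9/4.0401 = (σ² + n·σ₀²)/(σ₀²σ²) = 854.3457/(94.4784·4.0401); posterior variance σₙ² = σ₀²σ²/(σ² + n·σ₀²) = 94.4784·4.0401/854.3457 = 0.446777.
Posterior SD = √σₙ² = √(94.4784·4.0401/854.3457) = 0.6684.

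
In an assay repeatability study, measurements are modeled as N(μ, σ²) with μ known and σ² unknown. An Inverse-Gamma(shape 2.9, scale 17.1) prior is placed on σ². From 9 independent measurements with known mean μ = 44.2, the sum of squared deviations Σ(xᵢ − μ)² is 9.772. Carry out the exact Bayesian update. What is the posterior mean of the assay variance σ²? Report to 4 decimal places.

With known mean μ and an Inverse-Gamma(α, β) prior on σ², the Normal likelihood is conjugate: posterior is Inv-Gamma(α + n/2, β + Σ(xᵢ−μ)²/2).
Posterior: Inv-Gamma(2.9 + 9/2, 17.1 + 9.772/2) = Inv-Gamma(7.40, 21.9860).
E[σ²|data] = β/(α−1) = 21.9860/6.40 = 3.4353.

3.4353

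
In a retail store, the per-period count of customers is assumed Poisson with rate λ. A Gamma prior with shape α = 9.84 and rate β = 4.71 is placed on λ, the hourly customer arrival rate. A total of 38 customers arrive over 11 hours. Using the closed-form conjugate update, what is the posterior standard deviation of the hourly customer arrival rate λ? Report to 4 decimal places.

With a Gamma(shape α, rate β) prior, the Poisson likelihood is conjugate: the posterior is Gamma(α + ΣXᵢ, β + n).
Posterior: Gamma(α+S, β+n) = Gamma(9.84+38, 4.71+11) = Gamma(47.84, 15.71).
SD = √α/β = √47.84/15.71 = 0.4403.

0.4403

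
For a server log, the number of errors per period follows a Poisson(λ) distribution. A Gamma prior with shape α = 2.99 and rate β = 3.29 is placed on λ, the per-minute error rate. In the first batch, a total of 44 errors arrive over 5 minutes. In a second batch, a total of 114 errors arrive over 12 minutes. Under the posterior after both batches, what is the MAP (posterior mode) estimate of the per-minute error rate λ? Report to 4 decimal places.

With a Gamma(shape α, rate β) prior, the Poisson likelihood is conjugate: the posterior is Gamma(α + ΣXᵢ, β + n).
After batch 1: Gamma(α+S, β+n) = Gamma(2.99+44, 3.29+5) = Gamma(46.99, 8.29).
After batch 2: Gamma(α+S, β+n) = Gamma(46.99+114, 8.29+12) = Gamma(160.99, 20.29).
Mode of Gamma(α,β) for α≥1 is (α−1)/β = 159.99/20.29 = 7.8852.

7.8852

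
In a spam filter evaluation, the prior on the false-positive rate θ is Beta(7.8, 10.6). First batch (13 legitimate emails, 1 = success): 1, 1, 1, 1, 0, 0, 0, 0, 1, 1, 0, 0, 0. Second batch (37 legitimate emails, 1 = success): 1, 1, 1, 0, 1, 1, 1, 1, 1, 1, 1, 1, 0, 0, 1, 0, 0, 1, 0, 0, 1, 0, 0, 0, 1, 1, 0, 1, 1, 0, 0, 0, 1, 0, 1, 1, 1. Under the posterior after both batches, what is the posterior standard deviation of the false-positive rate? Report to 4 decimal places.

The Beta prior is conjugate to a Binomial/Bernoulli likelihood; the update adds successes to α and failures to β.
After batch 1: Beta(7.8+6, 10.6+7) = Beta(13.8, 17.6).
After batch 2: Beta(13.8+22, 17.6+15) = Beta(35.8, 32.6).
Var = αβ/((α+β)²(α+β+1)) = 35.8·32.6/(68.4²·69.4) = 0.00359442; SD = √0.00359442 = 0.0600.

0.0600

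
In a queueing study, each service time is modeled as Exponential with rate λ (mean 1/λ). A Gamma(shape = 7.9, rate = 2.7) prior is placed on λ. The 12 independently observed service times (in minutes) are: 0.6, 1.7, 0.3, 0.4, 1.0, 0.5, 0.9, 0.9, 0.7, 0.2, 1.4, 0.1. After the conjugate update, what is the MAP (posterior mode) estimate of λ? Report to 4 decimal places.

With a Gamma(shape α, rate β) prior on the exponential rate λ, the posterior after n observations with total T = Σxᵢ is Gamma(α+n, β+T).
Sum of observations T = 8.7 minutes; n = 12.
Posterior: Gamma(7.9+12, 2.7+8.7) = Gamma(19.9, 11.4).
Mode = (α−1)/β = 1.6579.

1.6579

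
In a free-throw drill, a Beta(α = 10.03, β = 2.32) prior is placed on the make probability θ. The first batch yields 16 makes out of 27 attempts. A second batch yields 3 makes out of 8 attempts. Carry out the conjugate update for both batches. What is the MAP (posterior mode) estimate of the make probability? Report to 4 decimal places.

0.6181

The Beta prior is conjugate to a Binomial/Bernoulli likelihood; the update adds successes to α and failures to β.
After batch 1: Beta(10.03+16, 2.32+11) = Beta(26.03, 13.32).
After batch 2: Beta(26.03+3, 13.32+5) = Beta(29.03, 18.32).
Mode of Beta(a,b) for a,b>1 is (a−1)/(a+b−2) = 28.03/45.35 = 0.6181.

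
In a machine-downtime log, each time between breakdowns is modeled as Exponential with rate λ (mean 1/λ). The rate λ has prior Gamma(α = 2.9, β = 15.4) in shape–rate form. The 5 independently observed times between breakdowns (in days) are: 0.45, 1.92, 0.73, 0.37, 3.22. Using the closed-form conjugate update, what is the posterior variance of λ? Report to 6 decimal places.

With a Gamma(shape α, rate β) prior on the exponential rate λ, the posterior after n observations with total T = Σxᵢ is Gamma(α+n, β+T).
Sum of observations T = 6.69 days; n = 5.
Posterior: Gamma(2.9+5, 15.4+6.69) = Gamma(7.9, 22.09).
Var = α/β² = 0.016190.

0.016190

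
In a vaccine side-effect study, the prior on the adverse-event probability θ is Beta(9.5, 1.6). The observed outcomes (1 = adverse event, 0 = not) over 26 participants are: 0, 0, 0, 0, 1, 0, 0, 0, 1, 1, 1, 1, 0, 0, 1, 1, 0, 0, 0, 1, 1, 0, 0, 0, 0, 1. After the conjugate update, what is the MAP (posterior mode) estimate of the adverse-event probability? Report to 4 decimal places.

0.5271

The Beta prior is conjugate to a Binomial/Bernoulli likelihood; the update adds successes to α and failures to β.
Posterior: Beta(α+k, β+n−k) = Beta(9.5+10, 1.6+16) = Beta(19.5, 17.6).
Mode of Beta(a,b) for a,b>1 is (a−1)/(a+b−2) = 18.5/35.1 = 0.5271.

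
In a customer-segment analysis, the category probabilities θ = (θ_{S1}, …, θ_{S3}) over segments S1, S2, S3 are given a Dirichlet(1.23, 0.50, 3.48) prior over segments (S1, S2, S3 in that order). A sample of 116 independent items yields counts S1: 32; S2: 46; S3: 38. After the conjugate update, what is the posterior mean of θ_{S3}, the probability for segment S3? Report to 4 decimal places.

0.3422

The Dirichlet prior is conjugate to the Multinomial likelihood: each posterior αⱼ = prior αⱼ + observed count nⱼ.
Posterior concentration: (33.23, 46.50, 41.48), total = 121.21.
E[θ_{S3}|data] = α_{S3}/Σα = 41.48/121.21 = 0.3422.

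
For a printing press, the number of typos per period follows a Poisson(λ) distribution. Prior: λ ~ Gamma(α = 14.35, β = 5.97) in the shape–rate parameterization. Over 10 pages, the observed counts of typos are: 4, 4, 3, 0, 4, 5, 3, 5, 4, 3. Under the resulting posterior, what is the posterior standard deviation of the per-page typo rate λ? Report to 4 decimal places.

With a Gamma(shape α, rate β) prior, the Poisson likelihood is conjugate: the posterior is Gamma(α + ΣXᵢ, β + n).
Sum of counts S = 35 over n = 10 pages.
Posterior: Gamma(α+S, β+n) = Gamma(14.35+35, 5.97+10) = Gamma(49.35, 15.97).
SD = √α/β = √49.35/15.97 = 0.4399.

0.4399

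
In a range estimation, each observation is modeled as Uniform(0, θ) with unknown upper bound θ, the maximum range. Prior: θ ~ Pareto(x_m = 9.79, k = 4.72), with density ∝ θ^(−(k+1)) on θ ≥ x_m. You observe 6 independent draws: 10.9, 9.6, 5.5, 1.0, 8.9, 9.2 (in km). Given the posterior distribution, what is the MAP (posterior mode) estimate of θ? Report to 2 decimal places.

A Pareto(scale x_m, shape k) prior on the upper bound θ of Uniform(0, θ) is conjugate: posterior is Pareto(max(x_m, max xᵢ), k + n).
Sample maximum = 10.9; prior scale x_m = 9.79 → posterior scale = max = 10.90.
Posterior shape = 4.72 + 6 = 10.72.
The Pareto density is decreasing on [x_m, ∞), so the mode is x_m = 10.90.

10.90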